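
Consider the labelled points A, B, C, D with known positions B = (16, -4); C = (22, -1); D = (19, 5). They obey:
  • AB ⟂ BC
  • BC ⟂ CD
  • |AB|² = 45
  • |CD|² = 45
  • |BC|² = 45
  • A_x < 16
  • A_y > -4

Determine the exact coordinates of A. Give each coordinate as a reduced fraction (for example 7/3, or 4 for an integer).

1. A_x = 13  [[AB ⟂ BC ⇒ -6x-3y+84=0] ∩ [|A−(16, -4)|²=45]]
2. A_y = 2  [[AB ⟂ BC ⇒ -6x-3y+84=0] ∩ [|A−(16, -4)|²=45]]
   so A = (13, 2)

A = (13, 2)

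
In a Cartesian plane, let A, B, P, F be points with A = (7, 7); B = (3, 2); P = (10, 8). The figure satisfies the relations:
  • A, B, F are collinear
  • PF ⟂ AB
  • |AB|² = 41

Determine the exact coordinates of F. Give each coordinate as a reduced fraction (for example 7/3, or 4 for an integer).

F = (355/41, 372/41)

1. F_x = 355/41  [[A, B, F are collinear ⇒ 5x-4y-7=0] ∩ [PF ⟂ AB ⇒ -4x-5y+80=0]]
2. F_y = 372/41  [[A, B, F are collinear ⇒ 5x-4y-7=0] ∩ [PF ⟂ AB ⇒ -4x-5y+80=0]]
   so F = (355/41, 372/41)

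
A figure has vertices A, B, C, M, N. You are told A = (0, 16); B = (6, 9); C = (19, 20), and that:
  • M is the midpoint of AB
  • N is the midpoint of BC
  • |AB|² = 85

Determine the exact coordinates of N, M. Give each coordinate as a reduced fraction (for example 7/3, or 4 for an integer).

N = (25/2, 29/2)
M = (3, 25/2)

1. M_x = 3  [2·M = A+B = (0, 16)+(6, 9)]
2. M_y = 25/2  [2·M = A+B = (0, 16)+(6, 9)]
   so M = (3, 25/2)
3. N_x = 25/2  [2·N = B+C = (6, 9)+(19, 20)]
4. N_y = 29/2  [2·N = B+C = (6, 9)+(19, 20)]
   so N = (25/2, 29/2)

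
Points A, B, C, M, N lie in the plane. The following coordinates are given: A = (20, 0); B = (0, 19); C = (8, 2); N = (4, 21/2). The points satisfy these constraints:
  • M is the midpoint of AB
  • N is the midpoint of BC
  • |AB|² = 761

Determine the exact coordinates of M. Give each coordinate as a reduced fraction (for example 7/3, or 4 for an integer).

M = (10, 19/2)

1. M_x = 10  [2·M = A+B = (20, 0)+(0, 19)]
2. M_y = 19/2  [2·M = A+B = (20, 0)+(0, 19)]
   so M = (10, 19/2)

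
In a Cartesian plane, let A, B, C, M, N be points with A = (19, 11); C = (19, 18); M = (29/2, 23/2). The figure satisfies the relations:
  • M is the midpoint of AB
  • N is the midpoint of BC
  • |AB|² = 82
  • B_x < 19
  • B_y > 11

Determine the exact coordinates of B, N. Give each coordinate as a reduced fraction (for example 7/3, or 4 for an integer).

B = (10, 12)
N = (29/2, 15)

1. B_x = 10  [B = 2·M−A = 2·(29/2, 23/2)−(19, 11)]
2. B_y = 12  [B = 2·M−A = 2·(29/2, 23/2)−(19, 11)]
   so B = (10, 12)
3. N_x = 29/2  [2·N = B+C = (10, 12)+(19, 18)]
4. N_y = 15  [2·N = B+C = (10, 12)+(19, 18)]
   so N = (29/2, 15)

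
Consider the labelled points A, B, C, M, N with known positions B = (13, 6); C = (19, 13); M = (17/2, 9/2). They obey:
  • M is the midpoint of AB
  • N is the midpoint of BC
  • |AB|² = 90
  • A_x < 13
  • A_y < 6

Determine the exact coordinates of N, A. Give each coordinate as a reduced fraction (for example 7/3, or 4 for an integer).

1. A_x = 4  [A = 2·M−B = 2·(17/2, 9/2)−(13, 6)]
2. A_y = 3  [A = 2·M−B = 2·(17/2, 9/2)−(13, 6)]
   so A = (4, 3)
3. N_x = 16  [2·N = B+C = (13, 6)+(19, 13)]
4. N_y = 19/2  [2·N = B+C = (13, 6)+(19, 13)]
   so N = (16, 19/2)

N = (16, 19/2)
A = (4, 3)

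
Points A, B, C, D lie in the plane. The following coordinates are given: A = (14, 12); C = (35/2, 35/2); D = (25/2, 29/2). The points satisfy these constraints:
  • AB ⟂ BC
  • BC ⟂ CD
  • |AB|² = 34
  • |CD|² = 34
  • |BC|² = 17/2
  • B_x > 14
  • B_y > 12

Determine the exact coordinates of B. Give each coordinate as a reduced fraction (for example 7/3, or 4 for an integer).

1. B_x = 19  [[BC ⟂ CD ⇒ 5x+3y-140=0] ∩ [|B−(14, 12)|²=34]]
2. B_y = 15  [[BC ⟂ CD ⇒ 5x+3y-140=0] ∩ [|B−(14, 12)|²=34]]
   so B = (19, 15)

B = (19, 15)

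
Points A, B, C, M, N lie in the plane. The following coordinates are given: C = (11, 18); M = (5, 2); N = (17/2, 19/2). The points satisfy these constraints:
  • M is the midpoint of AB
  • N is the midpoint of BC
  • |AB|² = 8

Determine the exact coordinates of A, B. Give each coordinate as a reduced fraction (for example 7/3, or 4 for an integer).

1. B_x = 6  [B = 2·N−C = 2·(17/2, 19/2)−(11, 18)]
2. B_y = 1  [B = 2·N−C = 2·(17/2, 19/2)−(11, 18)]
   so B = (6, 1)
3. A_x = 4  [A = 2·M−B = 2·(5, 2)−(6, 1)]
4. A_y = 3  [A = 2·M−B = 2·(5, 2)−(6, 1)]
   so A = (4, 3)

A = (4, 3)
B = (6, 1)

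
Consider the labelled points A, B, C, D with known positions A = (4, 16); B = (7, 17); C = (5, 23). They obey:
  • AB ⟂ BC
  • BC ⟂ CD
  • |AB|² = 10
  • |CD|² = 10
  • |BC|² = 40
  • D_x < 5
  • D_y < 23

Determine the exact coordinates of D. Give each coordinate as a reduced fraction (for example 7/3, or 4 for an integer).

D = (2, 22)

1. D_x = 2  [[BC ⟂ CD ⇒ -2x+6y-128=0] ∩ [|D−(5, 23)|²=10]]
2. D_y = 22  [[BC ⟂ CD ⇒ -2x+6y-128=0] ∩ [|D−(5, 23)|²=10]]
   so D = (2, 22)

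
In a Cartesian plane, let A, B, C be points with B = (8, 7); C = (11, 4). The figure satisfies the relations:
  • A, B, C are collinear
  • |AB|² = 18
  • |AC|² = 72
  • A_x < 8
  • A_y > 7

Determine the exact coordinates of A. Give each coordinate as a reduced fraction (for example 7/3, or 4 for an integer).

1. A_x = 5  [[A, B, C are collinear ⇒ 3x+3y-45=0] ∩ [|A−(8, 7)|²=18]]
2. A_y = 10  [[A, B, C are collinear ⇒ 3x+3y-45=0] ∩ [|A−(8, 7)|²=18]]
   so A = (5, 10)

A = (5, 10)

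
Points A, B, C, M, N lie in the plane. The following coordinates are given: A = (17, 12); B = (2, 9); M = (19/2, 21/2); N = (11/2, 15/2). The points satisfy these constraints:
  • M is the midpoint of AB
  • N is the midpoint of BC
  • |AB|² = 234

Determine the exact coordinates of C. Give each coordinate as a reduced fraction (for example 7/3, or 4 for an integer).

C = (9, 6)

1. C_x = 9  [C = 2·N−B = 2·(11/2, 15/2)−(2, 9)]
2. C_y = 6  [C = 2·N−B = 2·(11/2, 15/2)−(2, 9)]
   so C = (9, 6)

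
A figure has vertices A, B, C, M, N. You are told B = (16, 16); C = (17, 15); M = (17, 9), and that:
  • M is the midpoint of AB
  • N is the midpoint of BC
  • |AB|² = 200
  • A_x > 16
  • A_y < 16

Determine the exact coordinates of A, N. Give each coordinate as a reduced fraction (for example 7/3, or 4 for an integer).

A = (18, 2)
N = (33/2, 31/2)

1. A_x = 18  [A = 2·M−B = 2·(17, 9)−(16, 16)]
2. A_y = 2  [A = 2·M−B = 2·(17, 9)−(16, 16)]
   so A = (18, 2)
3. N_x = 33/2  [2·N = B+C = (16, 16)+(17, 15)]
4. N_y = 31/2  [2·N = B+C = (16, 16)+(17, 15)]
   so N = (33/2, 31/2)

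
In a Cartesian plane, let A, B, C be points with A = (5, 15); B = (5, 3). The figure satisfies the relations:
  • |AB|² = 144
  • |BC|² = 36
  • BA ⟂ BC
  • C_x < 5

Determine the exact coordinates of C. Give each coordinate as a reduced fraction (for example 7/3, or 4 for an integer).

1. C_x = -1  [[BA ⟂ BC ⇒ 12y-36=0] ∩ [|C−(5, 3)|²=36]]
2. C_y = 3  [[BA ⟂ BC ⇒ 12y-36=0] ∩ [|C−(5, 3)|²=36]]
   so C = (-1, 3)

C = (-1, 3)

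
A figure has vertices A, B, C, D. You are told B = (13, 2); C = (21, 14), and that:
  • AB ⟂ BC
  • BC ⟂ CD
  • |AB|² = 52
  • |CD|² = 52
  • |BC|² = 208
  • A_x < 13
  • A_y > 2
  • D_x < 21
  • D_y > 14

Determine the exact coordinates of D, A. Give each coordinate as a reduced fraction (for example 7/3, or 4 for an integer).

1. D_x = 15  [[BC ⟂ CD ⇒ 8x+12y-336=0] ∩ [|D−(21, 14)|²=52]]
2. D_y = 18  [[BC ⟂ CD ⇒ 8x+12y-336=0] ∩ [|D−(21, 14)|²=52]]
   so D = (15, 18)
3. A_x = 7  [[AB ⟂ BC ⇒ -8x-12y+128=0] ∩ [|A−(13, 2)|²=52]]
4. A_y = 6  [[AB ⟂ BC ⇒ -8x-12y+128=0] ∩ [|A−(13, 2)|²=52]]
   so A = (7, 6)

D = (15, 18)
A = (7, 6)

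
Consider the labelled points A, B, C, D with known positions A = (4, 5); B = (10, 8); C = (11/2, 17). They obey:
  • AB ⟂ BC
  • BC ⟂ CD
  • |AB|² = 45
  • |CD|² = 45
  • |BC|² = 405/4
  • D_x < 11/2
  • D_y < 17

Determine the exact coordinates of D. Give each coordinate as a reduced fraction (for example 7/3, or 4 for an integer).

1. D_x = -1/2  [[BC ⟂ CD ⇒ -9/2x+9y-513/4=0] ∩ [|D−(11/2, 17)|²=45]]
2. D_y = 14  [[BC ⟂ CD ⇒ -9/2x+9y-513/4=0] ∩ [|D−(11/2, 17)|²=45]]
   so D = (-1/2, 14)

D = (-1/2, 14)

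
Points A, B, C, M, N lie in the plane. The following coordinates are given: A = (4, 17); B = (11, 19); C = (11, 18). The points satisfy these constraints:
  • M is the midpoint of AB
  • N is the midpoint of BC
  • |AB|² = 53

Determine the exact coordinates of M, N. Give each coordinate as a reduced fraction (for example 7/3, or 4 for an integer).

M = (15/2, 18)
N = (11, 37/2)

1. M_x = 15/2  [2·M = A+B = (4, 17)+(11, 19)]
2. M_y = 18  [2·M = A+B = (4, 17)+(11, 19)]
   so M = (15/2, 18)
3. N_x = 11  [2·N = B+C = (11, 19)+(11, 18)]
4. N_y = 37/2  [2·N = B+C = (11, 19)+(11, 18)]
   so N = (11, 37/2)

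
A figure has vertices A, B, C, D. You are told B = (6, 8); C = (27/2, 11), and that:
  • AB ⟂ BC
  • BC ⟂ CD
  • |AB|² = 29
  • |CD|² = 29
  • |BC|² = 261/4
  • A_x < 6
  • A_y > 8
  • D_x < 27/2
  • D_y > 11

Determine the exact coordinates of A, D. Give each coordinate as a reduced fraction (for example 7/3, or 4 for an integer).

A = (4, 13)
D = (23/2, 16)

1. A_x = 4  [[AB ⟂ BC ⇒ -15/2x-3y+69=0] ∩ [|A−(6, 8)|²=29]]
2. A_y = 13  [[AB ⟂ BC ⇒ -15/2x-3y+69=0] ∩ [|A−(6, 8)|²=29]]
   so A = (4, 13)
3. D_x = 23/2  [[BC ⟂ CD ⇒ 15/2x+3y-537/4=0] ∩ [|D−(27/2, 11)|²=29]]
4. D_y = 16  [[BC ⟂ CD ⇒ 15/2x+3y-537/4=0] ∩ [|D−(27/2, 11)|²=29]]
   so D = (23/2, 16)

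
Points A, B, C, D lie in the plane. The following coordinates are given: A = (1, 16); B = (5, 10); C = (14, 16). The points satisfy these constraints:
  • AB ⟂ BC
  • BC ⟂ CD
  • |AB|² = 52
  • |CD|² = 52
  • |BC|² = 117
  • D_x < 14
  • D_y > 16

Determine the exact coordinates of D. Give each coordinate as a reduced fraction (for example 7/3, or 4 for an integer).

1. D_x = 10  [[BC ⟂ CD ⇒ 9x+6y-222=0] ∩ [|D−(14, 16)|²=52]]
2. D_y = 22  [[BC ⟂ CD ⇒ 9x+6y-222=0] ∩ [|D−(14, 16)|²=52]]
   so D = (10, 22)

D = (10, 22)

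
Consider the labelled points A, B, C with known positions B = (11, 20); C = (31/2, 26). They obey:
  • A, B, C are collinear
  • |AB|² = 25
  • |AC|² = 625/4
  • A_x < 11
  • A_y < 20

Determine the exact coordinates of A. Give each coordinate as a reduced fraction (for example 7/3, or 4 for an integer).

A = (8, 16)

1. A_x = 8  [[A, B, C are collinear ⇒ -6x+9/2y-24=0] ∩ [|A−(11, 20)|²=25]]
2. A_y = 16  [[A, B, C are collinear ⇒ -6x+9/2y-24=0] ∩ [|A−(11, 20)|²=25]]
   so A = (8, 16)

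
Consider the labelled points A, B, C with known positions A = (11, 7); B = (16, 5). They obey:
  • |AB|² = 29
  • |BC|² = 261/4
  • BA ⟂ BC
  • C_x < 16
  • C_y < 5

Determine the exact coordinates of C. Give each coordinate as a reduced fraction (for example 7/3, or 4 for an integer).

1. C_x = 13  [[BA ⟂ BC ⇒ -5x+2y+70=0] ∩ [|C−(16, 5)|²=261/4]]
2. C_y = -5/2  [[BA ⟂ BC ⇒ -5x+2y+70=0] ∩ [|C−(16, 5)|²=261/4]]
   so C = (13, -5/2)

C = (13, -5/2)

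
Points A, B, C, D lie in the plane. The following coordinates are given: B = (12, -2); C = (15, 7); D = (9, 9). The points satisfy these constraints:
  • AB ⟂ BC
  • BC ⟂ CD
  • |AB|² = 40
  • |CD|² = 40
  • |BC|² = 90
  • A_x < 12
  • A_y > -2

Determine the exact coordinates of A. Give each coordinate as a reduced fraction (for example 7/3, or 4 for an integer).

A = (6, 0)

1. A_x = 6  [[AB ⟂ BC ⇒ -3x-9y+18=0] ∩ [|A−(12, -2)|²=40]]
2. A_y = 0  [[AB ⟂ BC ⇒ -3x-9y+18=0] ∩ [|A−(12, -2)|²=40]]
   so A = (6, 0)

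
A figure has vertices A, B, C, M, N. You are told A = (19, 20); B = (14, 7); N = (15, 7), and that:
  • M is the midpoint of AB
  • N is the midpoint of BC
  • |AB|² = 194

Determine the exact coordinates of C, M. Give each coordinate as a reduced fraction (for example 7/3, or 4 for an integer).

1. M_x = 33/2  [2·M = A+B = (19, 20)+(14, 7)]
2. M_y = 27/2  [2·M = A+B = (19, 20)+(14, 7)]
   so M = (33/2, 27/2)
3. C_x = 16  [C = 2·N−B = 2·(15, 7)−(14, 7)]
4. C_y = 7  [C = 2·N−B = 2·(15, 7)−(14, 7)]
   so C = (16, 7)

C = (16, 7)
M = (33/2, 27/2)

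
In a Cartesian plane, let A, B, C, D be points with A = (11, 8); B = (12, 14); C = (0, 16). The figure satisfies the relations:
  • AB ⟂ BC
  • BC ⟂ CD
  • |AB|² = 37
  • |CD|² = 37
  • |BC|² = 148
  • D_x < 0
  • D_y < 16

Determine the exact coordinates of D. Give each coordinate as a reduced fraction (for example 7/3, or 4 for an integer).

1. D_x = -1  [[BC ⟂ CD ⇒ -12x+2y-32=0] ∩ [|D−(0, 16)|²=37]]
2. D_y = 10  [[BC ⟂ CD ⇒ -12x+2y-32=0] ∩ [|D−(0, 16)|²=37]]
   so D = (-1, 10)

D = (-1, 10)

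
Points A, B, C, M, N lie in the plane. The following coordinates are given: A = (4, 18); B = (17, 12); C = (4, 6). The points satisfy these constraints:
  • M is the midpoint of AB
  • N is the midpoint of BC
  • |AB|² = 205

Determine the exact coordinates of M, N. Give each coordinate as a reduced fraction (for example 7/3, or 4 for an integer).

1. M_x = 21/2  [2·M = A+B = (4, 18)+(17, 12)]
2. M_y = 15  [2·M = A+B = (4, 18)+(17, 12)]
   so M = (21/2, 15)
3. N_x = 21/2  [2·N = B+C = (17, 12)+(4, 6)]
4. N_y = 9  [2·N = B+C = (17, 12)+(4, 6)]
   so N = (21/2, 9)

M = (21/2, 15)
N = (21/2, 9)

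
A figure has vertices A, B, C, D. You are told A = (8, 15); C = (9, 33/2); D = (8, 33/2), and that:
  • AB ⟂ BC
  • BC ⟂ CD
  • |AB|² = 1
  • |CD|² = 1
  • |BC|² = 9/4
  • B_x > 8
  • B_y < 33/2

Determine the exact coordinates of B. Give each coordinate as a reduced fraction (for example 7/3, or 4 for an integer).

1. B_x = 9  [[BC ⟂ CD ⇒ 1x-9=0] ∩ [|B−(8, 15)|²=1]]
2. B_y = 15  [[BC ⟂ CD ⇒ 1x-9=0] ∩ [|B−(8, 15)|²=1]]
   so B = (9, 15)

B = (9, 15)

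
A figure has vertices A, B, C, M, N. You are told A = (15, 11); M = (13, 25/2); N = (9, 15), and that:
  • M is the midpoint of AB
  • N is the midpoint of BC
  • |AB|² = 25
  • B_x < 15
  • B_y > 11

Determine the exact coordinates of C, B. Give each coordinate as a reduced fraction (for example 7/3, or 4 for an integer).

C = (7, 16)
B = (11, 14)

1. B_x = 11  [B = 2·M−A = 2·(13, 25/2)−(15, 11)]
2. B_y = 14  [B = 2·M−A = 2·(13, 25/2)−(15, 11)]
   so B = (11, 14)
3. C_x = 7  [C = 2·N−B = 2·(9, 15)−(11, 14)]
4. C_y = 16  [C = 2·N−B = 2·(9, 15)−(11, 14)]
   so C = (7, 16)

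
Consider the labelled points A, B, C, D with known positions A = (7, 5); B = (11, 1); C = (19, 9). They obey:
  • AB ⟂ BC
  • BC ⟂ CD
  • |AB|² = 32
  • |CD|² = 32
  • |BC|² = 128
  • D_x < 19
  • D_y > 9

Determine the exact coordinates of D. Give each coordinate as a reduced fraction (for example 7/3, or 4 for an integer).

1. D_x = 15  [[BC ⟂ CD ⇒ 8x+8y-224=0] ∩ [|D−(19, 9)|²=32]]
2. D_y = 13  [[BC ⟂ CD ⇒ 8x+8y-224=0] ∩ [|D−(19, 9)|²=32]]
   so D = (15, 13)

D = (15, 13)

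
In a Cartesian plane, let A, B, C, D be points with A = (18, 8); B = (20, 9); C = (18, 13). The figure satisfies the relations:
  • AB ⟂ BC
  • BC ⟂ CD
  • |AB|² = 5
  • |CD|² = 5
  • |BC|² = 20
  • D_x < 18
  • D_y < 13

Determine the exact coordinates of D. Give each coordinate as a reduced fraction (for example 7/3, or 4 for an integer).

D = (16, 12)

1. D_x = 16  [[BC ⟂ CD ⇒ -2x+4y-16=0] ∩ [|D−(18, 13)|²=5]]
2. D_y = 12  [[BC ⟂ CD ⇒ -2x+4y-16=0] ∩ [|D−(18, 13)|²=5]]
   so D = (16, 12)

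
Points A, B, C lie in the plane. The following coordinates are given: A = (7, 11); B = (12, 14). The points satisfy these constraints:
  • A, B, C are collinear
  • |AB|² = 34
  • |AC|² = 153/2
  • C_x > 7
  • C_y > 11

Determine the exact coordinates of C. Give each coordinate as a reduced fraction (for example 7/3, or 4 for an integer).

1. C_x = 29/2  [[A, B, C are collinear ⇒ -3x+5y-34=0] ∩ [|C−(7, 11)|²=153/2]]
2. C_y = 31/2  [[A, B, C are collinear ⇒ -3x+5y-34=0] ∩ [|C−(7, 11)|²=153/2]]
   so C = (29/2, 31/2)

C = (29/2, 31/2)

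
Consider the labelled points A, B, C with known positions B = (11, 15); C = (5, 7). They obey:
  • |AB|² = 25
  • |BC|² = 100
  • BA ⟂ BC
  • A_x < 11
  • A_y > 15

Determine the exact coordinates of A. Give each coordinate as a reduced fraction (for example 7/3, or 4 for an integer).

1. A_x = 7  [[BA ⟂ BC ⇒ -6x-8y+186=0] ∩ [|A−(11, 15)|²=25]]
2. A_y = 18  [[BA ⟂ BC ⇒ -6x-8y+186=0] ∩ [|A−(11, 15)|²=25]]
   so A = (7, 18)

A = (7, 18)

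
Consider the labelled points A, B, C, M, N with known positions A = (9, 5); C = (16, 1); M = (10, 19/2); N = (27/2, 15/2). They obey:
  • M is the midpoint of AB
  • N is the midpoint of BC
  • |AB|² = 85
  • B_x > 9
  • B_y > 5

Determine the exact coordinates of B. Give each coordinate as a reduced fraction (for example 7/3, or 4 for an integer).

B = (11, 14)

1. B_x = 11  [B = 2·M−A = 2·(10, 19/2)−(9, 5)]
2. B_y = 14  [B = 2·M−A = 2·(10, 19/2)−(9, 5)]
   so B = (11, 14)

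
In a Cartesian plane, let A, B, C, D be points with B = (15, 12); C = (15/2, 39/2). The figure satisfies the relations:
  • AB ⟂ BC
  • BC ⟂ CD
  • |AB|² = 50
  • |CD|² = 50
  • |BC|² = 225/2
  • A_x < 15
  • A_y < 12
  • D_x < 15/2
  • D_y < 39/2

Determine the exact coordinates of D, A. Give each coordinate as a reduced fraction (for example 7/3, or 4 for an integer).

D = (5/2, 29/2)
A = (10, 7)

1. D_x = 5/2  [[BC ⟂ CD ⇒ -15/2x+15/2y-90=0] ∩ [|D−(15/2, 39/2)|²=50]]
2. D_y = 29/2  [[BC ⟂ CD ⇒ -15/2x+15/2y-90=0] ∩ [|D−(15/2, 39/2)|²=50]]
   so D = (5/2, 29/2)
3. A_x = 10  [[AB ⟂ BC ⇒ 15/2x-15/2y-45/2=0] ∩ [|A−(15, 12)|²=50]]
4. A_y = 7  [[AB ⟂ BC ⇒ 15/2x-15/2y-45/2=0] ∩ [|A−(15, 12)|²=50]]
   so A = (10, 7)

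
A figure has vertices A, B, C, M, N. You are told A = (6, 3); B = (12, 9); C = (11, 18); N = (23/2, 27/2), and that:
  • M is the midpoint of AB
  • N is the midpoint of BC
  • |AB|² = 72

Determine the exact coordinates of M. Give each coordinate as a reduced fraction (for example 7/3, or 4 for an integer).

M = (9, 6)

1. M_x = 9  [2·M = A+B = (6, 3)+(12, 9)]
2. M_y = 6  [2·M = A+B = (6, 3)+(12, 9)]
   so M = (9, 6)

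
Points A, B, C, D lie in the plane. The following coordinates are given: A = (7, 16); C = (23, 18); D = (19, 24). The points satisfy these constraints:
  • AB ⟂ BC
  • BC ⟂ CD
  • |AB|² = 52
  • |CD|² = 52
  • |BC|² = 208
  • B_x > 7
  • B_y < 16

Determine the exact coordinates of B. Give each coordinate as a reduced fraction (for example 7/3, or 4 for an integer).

B = (11, 10)

1. B_x = 11  [[BC ⟂ CD ⇒ 4x-6y+16=0] ∩ [|B−(7, 16)|²=52]]
2. B_y = 10  [[BC ⟂ CD ⇒ 4x-6y+16=0] ∩ [|B−(7, 16)|²=52]]
   so B = (11, 10)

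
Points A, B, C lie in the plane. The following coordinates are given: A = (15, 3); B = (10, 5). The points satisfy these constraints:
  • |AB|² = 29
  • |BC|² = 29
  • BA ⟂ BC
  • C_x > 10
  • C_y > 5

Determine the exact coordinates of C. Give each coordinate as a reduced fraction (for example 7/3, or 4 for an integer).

1. C_x = 12  [[BA ⟂ BC ⇒ 5x-2y-40=0] ∩ [|C−(10, 5)|²=29]]
2. C_y = 10  [[BA ⟂ BC ⇒ 5x-2y-40=0] ∩ [|C−(10, 5)|²=29]]
   so C = (12, 10)

C = (12, 10)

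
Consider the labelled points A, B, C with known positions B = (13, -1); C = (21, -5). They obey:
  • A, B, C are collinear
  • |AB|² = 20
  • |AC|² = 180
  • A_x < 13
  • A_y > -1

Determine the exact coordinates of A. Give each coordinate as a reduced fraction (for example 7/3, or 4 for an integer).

1. A_x = 9  [[A, B, C are collinear ⇒ 4x+8y-44=0] ∩ [|A−(13, -1)|²=20]]
2. A_y = 1  [[A, B, C are collinear ⇒ 4x+8y-44=0] ∩ [|A−(13, -1)|²=20]]
   so A = (9, 1)

A = (9, 1)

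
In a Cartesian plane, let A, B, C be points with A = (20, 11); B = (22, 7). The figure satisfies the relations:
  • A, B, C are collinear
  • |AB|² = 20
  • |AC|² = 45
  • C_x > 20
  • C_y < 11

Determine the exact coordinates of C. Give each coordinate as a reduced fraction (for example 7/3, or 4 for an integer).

C = (23, 5)

1. C_x = 23  [[A, B, C are collinear ⇒ 4x+2y-102=0] ∩ [|C−(20, 11)|²=45]]
2. C_y = 5  [[A, B, C are collinear ⇒ 4x+2y-102=0] ∩ [|C−(20, 11)|²=45]]
   so C = (23, 5)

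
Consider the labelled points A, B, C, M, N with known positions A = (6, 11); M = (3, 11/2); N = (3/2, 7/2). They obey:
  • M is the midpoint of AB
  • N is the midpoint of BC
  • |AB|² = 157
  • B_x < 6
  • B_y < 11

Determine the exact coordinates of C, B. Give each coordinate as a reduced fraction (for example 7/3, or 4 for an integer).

C = (3, 7)
B = (0, 0)

1. B_x = 0  [B = 2·M−A = 2·(3, 11/2)−(6, 11)]
2. B_y = 0  [B = 2·M−A = 2·(3, 11/2)−(6, 11)]
   so B = (0, 0)
3. C_x = 3  [C = 2·N−B = 2·(3/2, 7/2)−(0, 0)]
4. C_y = 7  [C = 2·N−B = 2·(3/2, 7/2)−(0, 0)]
   so C = (3, 7)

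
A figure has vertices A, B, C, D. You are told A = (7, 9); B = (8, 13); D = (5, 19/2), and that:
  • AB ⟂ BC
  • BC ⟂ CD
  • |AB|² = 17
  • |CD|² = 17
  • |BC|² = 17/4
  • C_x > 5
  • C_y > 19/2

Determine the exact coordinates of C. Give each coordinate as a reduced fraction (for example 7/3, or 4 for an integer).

C = (6, 27/2)

1. C_x = 6  [[AB ⟂ BC ⇒ 1x+4y-60=0] ∩ [|C−(5, 19/2)|²=17]]
2. C_y = 27/2  [[AB ⟂ BC ⇒ 1x+4y-60=0] ∩ [|C−(5, 19/2)|²=17]]
   so C = (6, 27/2)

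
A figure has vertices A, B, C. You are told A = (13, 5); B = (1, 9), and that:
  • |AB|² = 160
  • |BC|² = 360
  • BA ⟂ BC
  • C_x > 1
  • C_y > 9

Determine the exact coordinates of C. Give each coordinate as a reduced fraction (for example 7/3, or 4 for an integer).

1. C_x = 7  [[BA ⟂ BC ⇒ 12x-4y+24=0] ∩ [|C−(1, 9)|²=360]]
2. C_y = 27  [[BA ⟂ BC ⇒ 12x-4y+24=0] ∩ [|C−(1, 9)|²=360]]
   so C = (7, 27)

C = (7, 27)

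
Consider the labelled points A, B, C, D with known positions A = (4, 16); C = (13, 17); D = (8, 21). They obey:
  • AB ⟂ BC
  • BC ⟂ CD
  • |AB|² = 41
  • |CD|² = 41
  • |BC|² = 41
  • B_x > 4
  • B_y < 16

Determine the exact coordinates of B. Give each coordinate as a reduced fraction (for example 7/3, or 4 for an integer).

B = (9, 12)

1. B_x = 9  [[BC ⟂ CD ⇒ 5x-4y+3=0] ∩ [|B−(4, 16)|²=41]]
2. B_y = 12  [[BC ⟂ CD ⇒ 5x-4y+3=0] ∩ [|B−(4, 16)|²=41]]
   so B = (9, 12)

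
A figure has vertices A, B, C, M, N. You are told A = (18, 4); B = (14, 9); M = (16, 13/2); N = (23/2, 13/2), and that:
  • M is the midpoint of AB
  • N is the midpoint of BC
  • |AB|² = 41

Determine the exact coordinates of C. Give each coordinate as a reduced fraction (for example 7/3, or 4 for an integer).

C = (9, 4)

1. C_x = 9  [C = 2·N−B = 2·(23/2, 13/2)−(14, 9)]
2. C_y = 4  [C = 2·N−B = 2·(23/2, 13/2)−(14, 9)]
   so C = (9, 4)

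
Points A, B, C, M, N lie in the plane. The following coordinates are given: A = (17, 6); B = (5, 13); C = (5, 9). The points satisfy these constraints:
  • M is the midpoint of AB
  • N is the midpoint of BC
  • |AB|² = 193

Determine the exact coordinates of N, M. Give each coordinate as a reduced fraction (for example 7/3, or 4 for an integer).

N = (5, 11)
M = (11, 19/2)

1. M_x = 11  [2·M = A+B = (17, 6)+(5, 13)]
2. M_y = 19/2  [2·M = A+B = (17, 6)+(5, 13)]
   so M = (11, 19/2)
3. N_x = 5  [2·N = B+C = (5, 13)+(5, 9)]
4. N_y = 11  [2·N = B+C = (5, 13)+(5, 9)]
   so N = (5, 11)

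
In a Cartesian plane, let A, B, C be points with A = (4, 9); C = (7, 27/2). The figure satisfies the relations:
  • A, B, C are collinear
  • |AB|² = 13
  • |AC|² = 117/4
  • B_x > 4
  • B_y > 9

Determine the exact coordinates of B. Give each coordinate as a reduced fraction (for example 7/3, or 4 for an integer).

B = (6, 12)

1. B_x = 6  [[A, B, C are collinear ⇒ 9/2x-3y+9=0] ∩ [|B−(4, 9)|²=13]]
2. B_y = 12  [[A, B, C are collinear ⇒ 9/2x-3y+9=0] ∩ [|B−(4, 9)|²=13]]
   so B = (6, 12)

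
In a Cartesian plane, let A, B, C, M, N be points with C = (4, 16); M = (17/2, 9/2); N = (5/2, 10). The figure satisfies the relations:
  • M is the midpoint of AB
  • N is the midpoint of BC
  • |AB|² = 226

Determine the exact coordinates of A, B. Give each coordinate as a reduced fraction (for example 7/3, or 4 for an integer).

A = (16, 5)
B = (1, 4)

1. B_x = 1  [B = 2·N−C = 2·(5/2, 10)−(4, 16)]
2. B_y = 4  [B = 2·N−C = 2·(5/2, 10)−(4, 16)]
   so B = (1, 4)
3. A_x = 16  [A = 2·M−B = 2·(17/2, 9/2)−(1, 4)]
4. A_y = 5  [A = 2·M−B = 2·(17/2, 9/2)−(1, 4)]
   so A = (16, 5)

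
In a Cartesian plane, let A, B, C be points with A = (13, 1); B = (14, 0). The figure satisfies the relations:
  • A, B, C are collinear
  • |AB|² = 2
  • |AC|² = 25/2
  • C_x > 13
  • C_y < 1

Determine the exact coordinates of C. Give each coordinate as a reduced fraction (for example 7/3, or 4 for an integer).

C = (31/2, -3/2)

1. C_x = 31/2  [[A, B, C are collinear ⇒ 1x+1y-14=0] ∩ [|C−(13, 1)|²=25/2]]
2. C_y = -3/2  [[A, B, C are collinear ⇒ 1x+1y-14=0] ∩ [|C−(13, 1)|²=25/2]]
   so C = (31/2, -3/2)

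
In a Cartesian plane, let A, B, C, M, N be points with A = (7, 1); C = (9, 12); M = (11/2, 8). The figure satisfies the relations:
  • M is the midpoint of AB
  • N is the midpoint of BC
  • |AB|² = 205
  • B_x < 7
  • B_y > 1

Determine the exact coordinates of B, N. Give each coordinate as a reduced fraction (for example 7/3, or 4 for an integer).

1. B_x = 4  [B = 2·M−A = 2·(11/2, 8)−(7, 1)]
2. B_y = 15  [B = 2·M−A = 2·(11/2, 8)−(7, 1)]
   so B = (4, 15)
3. N_x = 13/2  [2·N = B+C = (4, 15)+(9, 12)]
4. N_y = 27/2  [2·N = B+C = (4, 15)+(9, 12)]
   so N = (13/2, 27/2)

B = (4, 15)
N = (13/2, 27/2)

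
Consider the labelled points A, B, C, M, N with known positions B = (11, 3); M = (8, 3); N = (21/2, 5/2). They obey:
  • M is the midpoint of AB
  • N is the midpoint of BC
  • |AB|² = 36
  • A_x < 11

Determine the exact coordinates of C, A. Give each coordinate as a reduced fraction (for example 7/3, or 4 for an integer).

C = (10, 2)
A = (5, 3)

1. A_x = 5  [A = 2·M−B = 2·(8, 3)−(11, 3)]
2. A_y = 3  [A = 2·M−B = 2·(8, 3)−(11, 3)]
   so A = (5, 3)
3. C_x = 10  [C = 2·N−B = 2·(21/2, 5/2)−(11, 3)]
4. C_y = 2  [C = 2·N−B = 2·(21/2, 5/2)−(11, 3)]
   so C = (10, 2)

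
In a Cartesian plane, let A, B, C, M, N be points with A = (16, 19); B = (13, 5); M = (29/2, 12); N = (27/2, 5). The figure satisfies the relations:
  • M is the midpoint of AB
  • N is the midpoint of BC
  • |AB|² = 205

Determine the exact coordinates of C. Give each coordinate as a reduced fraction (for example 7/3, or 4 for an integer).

C = (14, 5)

1. C_x = 14  [C = 2·N−B = 2·(27/2, 5)−(13, 5)]
2. C_y = 5  [C = 2·N−B = 2·(27/2, 5)−(13, 5)]
   so C = (14, 5)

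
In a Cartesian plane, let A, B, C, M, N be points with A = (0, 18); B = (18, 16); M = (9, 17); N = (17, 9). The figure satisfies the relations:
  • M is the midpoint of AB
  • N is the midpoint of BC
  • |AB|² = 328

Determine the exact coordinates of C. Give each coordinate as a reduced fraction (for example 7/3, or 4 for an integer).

C = (16, 2)

1. C_x = 16  [C = 2·N−B = 2·(17, 9)−(18, 16)]
2. C_y = 2  [C = 2·N−B = 2·(17, 9)−(18, 16)]
   so C = (16, 2)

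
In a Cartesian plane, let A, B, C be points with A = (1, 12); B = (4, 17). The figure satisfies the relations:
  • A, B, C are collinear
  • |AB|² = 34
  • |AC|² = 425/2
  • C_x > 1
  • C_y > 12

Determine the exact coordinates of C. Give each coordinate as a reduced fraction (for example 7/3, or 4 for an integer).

C = (17/2, 49/2)

1. C_x = 17/2  [[A, B, C are collinear ⇒ -5x+3y-31=0] ∩ [|C−(1, 12)|²=425/2]]
2. C_y = 49/2  [[A, B, C are collinear ⇒ -5x+3y-31=0] ∩ [|C−(1, 12)|²=425/2]]
   so C = (17/2, 49/2)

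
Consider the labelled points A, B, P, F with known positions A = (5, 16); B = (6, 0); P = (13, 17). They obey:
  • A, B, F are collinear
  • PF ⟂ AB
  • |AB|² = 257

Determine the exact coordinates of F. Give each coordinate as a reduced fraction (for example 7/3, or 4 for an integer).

F = (1277/257, 4240/257)

1. F_x = 1277/257  [[A, B, F are collinear ⇒ 16x+1y-96=0] ∩ [PF ⟂ AB ⇒ 1x-16y+259=0]]
2. F_y = 4240/257  [[A, B, F are collinear ⇒ 16x+1y-96=0] ∩ [PF ⟂ AB ⇒ 1x-16y+259=0]]
   so F = (1277/257, 4240/257)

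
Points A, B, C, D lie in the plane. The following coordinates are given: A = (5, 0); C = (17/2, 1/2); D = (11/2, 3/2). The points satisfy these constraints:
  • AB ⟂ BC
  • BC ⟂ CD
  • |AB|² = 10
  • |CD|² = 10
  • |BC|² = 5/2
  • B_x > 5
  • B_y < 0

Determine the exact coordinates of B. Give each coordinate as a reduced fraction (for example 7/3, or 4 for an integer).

1. B_x = 8  [[BC ⟂ CD ⇒ 3x-1y-25=0] ∩ [|B−(5, 0)|²=10]]
2. B_y = -1  [[BC ⟂ CD ⇒ 3x-1y-25=0] ∩ [|B−(5, 0)|²=10]]
   so B = (8, -1)

B = (8, -1)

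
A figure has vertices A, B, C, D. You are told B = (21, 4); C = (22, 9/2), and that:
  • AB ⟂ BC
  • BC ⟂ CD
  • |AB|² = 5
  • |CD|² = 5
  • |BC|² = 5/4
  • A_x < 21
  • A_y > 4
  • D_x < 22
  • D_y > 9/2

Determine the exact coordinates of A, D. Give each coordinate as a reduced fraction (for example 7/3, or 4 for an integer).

A = (20, 6)
D = (21, 13/2)

1. A_x = 20  [[AB ⟂ BC ⇒ -1x-1/2y+23=0] ∩ [|A−(21, 4)|²=5]]
2. A_y = 6  [[AB ⟂ BC ⇒ -1x-1/2y+23=0] ∩ [|A−(21, 4)|²=5]]
   so A = (20, 6)
3. D_x = 21  [[BC ⟂ CD ⇒ 1x+1/2y-97/4=0] ∩ [|D−(22, 9/2)|²=5]]
4. D_y = 13/2  [[BC ⟂ CD ⇒ 1x+1/2y-97/4=0] ∩ [|D−(22, 9/2)|²=5]]
   so D = (21, 13/2)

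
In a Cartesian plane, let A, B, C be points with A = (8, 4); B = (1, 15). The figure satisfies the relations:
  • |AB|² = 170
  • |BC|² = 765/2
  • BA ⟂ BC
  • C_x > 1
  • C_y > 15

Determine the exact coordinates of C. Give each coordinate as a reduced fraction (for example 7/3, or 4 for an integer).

1. C_x = 35/2  [[BA ⟂ BC ⇒ 7x-11y+158=0] ∩ [|C−(1, 15)|²=765/2]]
2. C_y = 51/2  [[BA ⟂ BC ⇒ 7x-11y+158=0] ∩ [|C−(1, 15)|²=765/2]]
   so C = (35/2, 51/2)

C = (35/2, 51/2)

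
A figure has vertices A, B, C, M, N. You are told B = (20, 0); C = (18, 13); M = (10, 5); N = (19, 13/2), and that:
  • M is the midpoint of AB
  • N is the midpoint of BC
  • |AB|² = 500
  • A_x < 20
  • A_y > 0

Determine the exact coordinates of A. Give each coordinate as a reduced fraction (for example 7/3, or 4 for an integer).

A = (0, 10)

1. A_x = 0  [A = 2·M−B = 2·(10, 5)−(20, 0)]
2. A_y = 10  [A = 2·M−B = 2·(10, 5)−(20, 0)]
   so A = (0, 10)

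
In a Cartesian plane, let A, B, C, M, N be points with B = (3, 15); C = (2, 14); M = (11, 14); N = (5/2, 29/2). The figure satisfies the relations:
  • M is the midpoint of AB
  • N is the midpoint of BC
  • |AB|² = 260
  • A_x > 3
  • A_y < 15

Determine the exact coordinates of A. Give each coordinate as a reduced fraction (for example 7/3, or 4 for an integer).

A = (19, 13)

1. A_x = 19  [A = 2·M−B = 2·(11, 14)−(3, 15)]
2. A_y = 13  [A = 2·M−B = 2·(11, 14)−(3, 15)]
   so A = (19, 13)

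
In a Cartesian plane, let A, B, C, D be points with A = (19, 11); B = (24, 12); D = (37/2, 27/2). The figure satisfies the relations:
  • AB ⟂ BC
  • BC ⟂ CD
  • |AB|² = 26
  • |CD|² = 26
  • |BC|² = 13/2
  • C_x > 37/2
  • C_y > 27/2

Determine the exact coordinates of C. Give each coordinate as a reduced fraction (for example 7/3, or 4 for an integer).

C = (47/2, 29/2)

1. C_x = 47/2  [[AB ⟂ BC ⇒ 5x+1y-132=0] ∩ [|C−(37/2, 27/2)|²=26]]
2. C_y = 29/2  [[AB ⟂ BC ⇒ 5x+1y-132=0] ∩ [|C−(37/2, 27/2)|²=26]]
   so C = (47/2, 29/2)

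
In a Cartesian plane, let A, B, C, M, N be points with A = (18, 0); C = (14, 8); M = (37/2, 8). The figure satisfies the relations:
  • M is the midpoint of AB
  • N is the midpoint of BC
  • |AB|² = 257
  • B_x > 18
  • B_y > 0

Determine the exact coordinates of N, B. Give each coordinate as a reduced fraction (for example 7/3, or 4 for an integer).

1. B_x = 19  [B = 2·M−A = 2·(37/2, 8)−(18, 0)]
2. B_y = 16  [B = 2·M−A = 2·(37/2, 8)−(18, 0)]
   so B = (19, 16)
3. N_x = 33/2  [2·N = B+C = (19, 16)+(14, 8)]
4. N_y = 12  [2·N = B+C = (19, 16)+(14, 8)]
   so N = (33/2, 12)

N = (33/2, 12)
B = (19, 16)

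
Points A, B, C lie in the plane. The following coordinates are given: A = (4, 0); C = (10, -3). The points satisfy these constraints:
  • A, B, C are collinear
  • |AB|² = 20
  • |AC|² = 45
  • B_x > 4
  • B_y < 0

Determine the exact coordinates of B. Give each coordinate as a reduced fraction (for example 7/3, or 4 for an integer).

1. B_x = 8  [[A, B, C are collinear ⇒ -3x-6y+12=0] ∩ [|B−(4, 0)|²=20]]
2. B_y = -2  [[A, B, C are collinear ⇒ -3x-6y+12=0] ∩ [|B−(4, 0)|²=20]]
   so B = (8, -2)

B = (8, -2)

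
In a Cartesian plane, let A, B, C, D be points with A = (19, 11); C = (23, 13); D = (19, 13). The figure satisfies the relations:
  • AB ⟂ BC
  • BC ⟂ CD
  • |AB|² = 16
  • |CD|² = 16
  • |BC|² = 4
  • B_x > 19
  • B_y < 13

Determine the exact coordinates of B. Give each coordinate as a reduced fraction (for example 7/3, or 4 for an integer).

1. B_x = 23  [[BC ⟂ CD ⇒ 4x-92=0] ∩ [|B−(19, 11)|²=16]]
2. B_y = 11  [[BC ⟂ CD ⇒ 4x-92=0] ∩ [|B−(19, 11)|²=16]]
   so B = (23, 11)

B = (23, 11)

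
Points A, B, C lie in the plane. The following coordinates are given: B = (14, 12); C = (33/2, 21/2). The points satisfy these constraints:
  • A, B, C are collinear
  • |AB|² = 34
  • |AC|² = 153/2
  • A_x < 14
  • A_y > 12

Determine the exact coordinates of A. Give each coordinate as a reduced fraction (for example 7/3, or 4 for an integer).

1. A_x = 9  [[A, B, C are collinear ⇒ 3/2x+5/2y-51=0] ∩ [|A−(14, 12)|²=34]]
2. A_y = 15  [[A, B, C are collinear ⇒ 3/2x+5/2y-51=0] ∩ [|A−(14, 12)|²=34]]
   so A = (9, 15)

A = (9, 15)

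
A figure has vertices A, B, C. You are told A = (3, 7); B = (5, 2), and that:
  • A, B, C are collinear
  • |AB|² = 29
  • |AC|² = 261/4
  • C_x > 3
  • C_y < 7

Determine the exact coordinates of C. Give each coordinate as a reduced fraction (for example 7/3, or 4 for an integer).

C = (6, -1/2)

1. C_x = 6  [[A, B, C are collinear ⇒ 5x+2y-29=0] ∩ [|C−(3, 7)|²=261/4]]
2. C_y = -1/2  [[A, B, C are collinear ⇒ 5x+2y-29=0] ∩ [|C−(3, 7)|²=261/4]]
   so C = (6, -1/2)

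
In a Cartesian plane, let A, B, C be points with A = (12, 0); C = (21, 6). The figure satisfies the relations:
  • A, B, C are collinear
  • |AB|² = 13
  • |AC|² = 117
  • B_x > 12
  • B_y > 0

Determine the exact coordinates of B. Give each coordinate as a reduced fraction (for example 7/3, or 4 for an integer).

B = (15, 2)

1. B_x = 15  [[A, B, C are collinear ⇒ 6x-9y-72=0] ∩ [|B−(12, 0)|²=13]]
2. B_y = 2  [[A, B, C are collinear ⇒ 6x-9y-72=0] ∩ [|B−(12, 0)|²=13]]
   so B = (15, 2)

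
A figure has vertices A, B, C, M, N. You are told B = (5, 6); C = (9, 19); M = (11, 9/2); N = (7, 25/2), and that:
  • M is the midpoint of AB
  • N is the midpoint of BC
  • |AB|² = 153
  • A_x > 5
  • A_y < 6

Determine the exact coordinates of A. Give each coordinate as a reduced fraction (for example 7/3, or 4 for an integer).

A = (17, 3)

1. A_x = 17  [A = 2·M−B = 2·(11, 9/2)−(5, 6)]
2. A_y = 3  [A = 2·M−B = 2·(11, 9/2)−(5, 6)]
   so A = (17, 3)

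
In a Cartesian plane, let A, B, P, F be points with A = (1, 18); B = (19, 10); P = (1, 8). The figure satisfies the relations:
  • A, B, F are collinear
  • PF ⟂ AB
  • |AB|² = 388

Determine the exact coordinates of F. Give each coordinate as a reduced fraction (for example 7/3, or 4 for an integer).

F = (457/97, 1586/97)

1. F_x = 457/97  [[A, B, F are collinear ⇒ 8x+18y-332=0] ∩ [PF ⟂ AB ⇒ 18x-8y+46=0]]
2. F_y = 1586/97  [[A, B, F are collinear ⇒ 8x+18y-332=0] ∩ [PF ⟂ AB ⇒ 18x-8y+46=0]]
   so F = (457/97, 1586/97)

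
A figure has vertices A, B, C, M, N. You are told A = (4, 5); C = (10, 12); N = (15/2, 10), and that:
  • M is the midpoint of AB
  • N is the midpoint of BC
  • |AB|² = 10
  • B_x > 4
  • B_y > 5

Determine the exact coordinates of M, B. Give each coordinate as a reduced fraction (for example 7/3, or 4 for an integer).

M = (9/2, 13/2)
B = (5, 8)

1. B_x = 5  [B = 2·N−C = 2·(15/2, 10)−(10, 12)]
2. B_y = 8  [B = 2·N−C = 2·(15/2, 10)−(10, 12)]
   so B = (5, 8)
3. M_x = 9/2  [2·M = A+B = (4, 5)+(5, 8)]
4. M_y = 13/2  [2·M = A+B = (4, 5)+(5, 8)]
   so M = (9/2, 13/2)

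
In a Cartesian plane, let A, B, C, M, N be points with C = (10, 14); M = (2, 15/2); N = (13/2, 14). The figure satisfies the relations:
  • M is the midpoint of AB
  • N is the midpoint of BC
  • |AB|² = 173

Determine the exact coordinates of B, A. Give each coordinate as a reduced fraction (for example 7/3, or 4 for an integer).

B = (3, 14)
A = (1, 1)

1. B_x = 3  [B = 2·N−C = 2·(13/2, 14)−(10, 14)]
2. B_y = 14  [B = 2·N−C = 2·(13/2, 14)−(10, 14)]
   so B = (3, 14)
3. A_x = 1  [A = 2·M−B = 2·(2, 15/2)−(3, 14)]
4. A_y = 1  [A = 2·M−B = 2·(2, 15/2)−(3, 14)]
   so A = (1, 1)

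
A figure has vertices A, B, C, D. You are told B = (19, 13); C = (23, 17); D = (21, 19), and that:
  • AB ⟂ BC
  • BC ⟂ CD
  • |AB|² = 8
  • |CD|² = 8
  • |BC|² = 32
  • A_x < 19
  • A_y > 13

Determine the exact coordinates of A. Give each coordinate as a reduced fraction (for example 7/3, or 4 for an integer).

1. A_x = 17  [[AB ⟂ BC ⇒ -4x-4y+128=0] ∩ [|A−(19, 13)|²=8]]
2. A_y = 15  [[AB ⟂ BC ⇒ -4x-4y+128=0] ∩ [|A−(19, 13)|²=8]]
   so A = (17, 15)

A = (17, 15)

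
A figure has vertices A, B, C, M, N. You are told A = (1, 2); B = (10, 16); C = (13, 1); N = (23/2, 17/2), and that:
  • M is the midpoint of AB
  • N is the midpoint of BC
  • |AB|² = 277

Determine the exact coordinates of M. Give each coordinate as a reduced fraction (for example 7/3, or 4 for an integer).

M = (11/2, 9)

1. M_x = 11/2  [2·M = A+B = (1, 2)+(10, 16)]
2. M_y = 9  [2·M = A+B = (1, 2)+(10, 16)]
   so M = (11/2, 9)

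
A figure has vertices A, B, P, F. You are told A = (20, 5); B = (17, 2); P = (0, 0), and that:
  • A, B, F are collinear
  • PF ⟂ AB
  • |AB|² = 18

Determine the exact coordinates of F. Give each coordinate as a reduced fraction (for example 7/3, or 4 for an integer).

F = (15/2, -15/2)

1. F_x = 15/2  [[A, B, F are collinear ⇒ 3x-3y-45=0] ∩ [PF ⟂ AB ⇒ -3x-3y=0]]
2. F_y = -15/2  [[A, B, F are collinear ⇒ 3x-3y-45=0] ∩ [PF ⟂ AB ⇒ -3x-3y=0]]
   so F = (15/2, -15/2)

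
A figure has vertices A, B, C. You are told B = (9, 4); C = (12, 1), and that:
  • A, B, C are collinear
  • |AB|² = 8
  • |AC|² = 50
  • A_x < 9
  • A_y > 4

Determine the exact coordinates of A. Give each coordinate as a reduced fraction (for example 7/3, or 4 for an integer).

A = (7, 6)

1. A_x = 7  [[A, B, C are collinear ⇒ 3x+3y-39=0] ∩ [|A−(9, 4)|²=8]]
2. A_y = 6  [[A, B, C are collinear ⇒ 3x+3y-39=0] ∩ [|A−(9, 4)|²=8]]
   so A = (7, 6)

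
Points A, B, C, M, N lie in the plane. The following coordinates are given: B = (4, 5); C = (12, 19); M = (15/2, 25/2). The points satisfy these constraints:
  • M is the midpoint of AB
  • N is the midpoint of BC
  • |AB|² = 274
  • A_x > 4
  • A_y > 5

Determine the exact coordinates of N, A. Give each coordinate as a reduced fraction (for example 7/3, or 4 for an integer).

N = (8, 12)
A = (11, 20)

1. A_x = 11  [A = 2·M−B = 2·(15/2, 25/2)−(4, 5)]
2. A_y = 20  [A = 2·M−B = 2·(15/2, 25/2)−(4, 5)]
   so A = (11, 20)
3. N_x = 8  [2·N = B+C = (4, 5)+(12, 19)]
4. N_y = 12  [2·N = B+C = (4, 5)+(12, 19)]
   so N = (8, 12)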